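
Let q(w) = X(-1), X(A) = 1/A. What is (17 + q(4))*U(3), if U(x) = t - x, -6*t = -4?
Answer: -112/3 ≈ -37.333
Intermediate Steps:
t = ⅔ (t = -⅙*(-4) = ⅔ ≈ 0.66667)
q(w) = -1 (q(w) = 1/(-1) = -1)
U(x) = ⅔ - x
(17 + q(4))*U(3) = (17 - 1)*(⅔ - 1*3) = 16*(⅔ - 3) = 16*(-7/3) = -112/3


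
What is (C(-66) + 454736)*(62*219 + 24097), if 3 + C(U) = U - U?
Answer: 17132065775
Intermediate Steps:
C(U) = -3 (C(U) = -3 + (U - U) = -3 + 0 = -3)
(C(-66) + 454736)*(62*219 + 24097) = (-3 + 454736)*(62*219 + 24097) = 454733*(13578 + 24097) = 454733*37675 = 17132065775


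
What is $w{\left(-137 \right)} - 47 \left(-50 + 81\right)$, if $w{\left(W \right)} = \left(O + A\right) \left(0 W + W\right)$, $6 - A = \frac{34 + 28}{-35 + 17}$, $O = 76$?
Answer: $- \frac{118466}{9} \approx -13163.0$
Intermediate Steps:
$A = \frac{85}{9}$ ($A = 6 - \frac{34 + 28}{-35 + 17} = 6 - \frac{62}{-18} = 6 - 62 \left(- \frac{1}{18}\right) = 6 - - \frac{31}{9} = 6 + \frac{31}{9} = \frac{85}{9} \approx 9.4444$)
$w{\left(W \right)} = \frac{769 W}{9}$ ($w{\left(W \right)} = \left(76 + \frac{85}{9}\right) \left(0 W + W\right) = \frac{769 \left(0 + W\right)}{9} = \frac{769 W}{9}$)
$w{\left(-137 \right)} - 47 \left(-50 + 81\right) = \frac{769}{9} \left(-137\right) - 47 \left(-50 + 81\right) = - \frac{105353}{9} - 1457 = - \frac{118466}{9}$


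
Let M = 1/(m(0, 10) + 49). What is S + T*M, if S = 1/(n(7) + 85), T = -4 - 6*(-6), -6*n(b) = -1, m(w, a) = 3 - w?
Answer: 4166/6643 ≈ 0.62713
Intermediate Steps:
n(b) = 1/6 (n(b) = -1/6*(-1) = 1/6)
T = 32 (T = -4 + 36 = 32)
M = 1/52 (M = 1/((3 - 1*0) + 49) = 1/((3 + 0) + 49) = 1/(3 + 49) = 1/52 ≈ 0.019231)
S = 6/511 (S = 1/(1/6 + 85) = 1/(511/6) = 6/511 ≈ 0.011742)
S + T*M = 6/511 + 32*(1/52) = 6/511 + 8/13 = 4166/6643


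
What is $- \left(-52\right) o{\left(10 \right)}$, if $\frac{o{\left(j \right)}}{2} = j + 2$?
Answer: $1248$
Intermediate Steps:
$o{\left(j \right)} = 4 + 2 j$ ($o{\left(j \right)} = 2 \left(j + 2\right) = 2 \left(2 + j\right) = 4 + 2 j$)
$- \left(-52\right) o{\left(10 \right)} = - \left(-52\right) \left(4 + 2 \cdot 10\right) = - \left(-52\right) \left(4 + 20\right) = - \left(-52\right) 24 = \left(-1\right) \left(-1248\right) = 1248$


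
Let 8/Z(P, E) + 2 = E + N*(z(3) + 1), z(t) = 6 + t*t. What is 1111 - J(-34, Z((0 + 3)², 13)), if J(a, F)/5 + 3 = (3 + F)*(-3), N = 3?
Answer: 69209/59 ≈ 1173.0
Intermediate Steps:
z(t) = 6 + t²
Z(P, E) = 8/(46 + E) (Z(P, E) = 8/(-2 + (E + 3*((6 + 3²) + 1))) = 8/(-2 + (E + 3*((6 + 9) + 1))) = 8/(-2 + (E + 3*(15 + 1))) = 8/(-2 + (E + 3*16)) = 8/(-2 + (E + 48)) = 8/(-2 + (48 + E)) = 8/(46 + E))
J(a, F) = -60 - 15*F (J(a, F) = -15 + 5*((3 + F)*(-3)) = -15 + 5*(-9 - 3*F) = -15 + (-45 - 15*F) = -60 - 15*F)
1111 - J(-34, Z((0 + 3)², 13)) = 1111 - (-60 - 120/(46 + 13)) = 1111 - (-60 - 120/59) = 1111 - 1*(-3660/59) = 1111 + 3660/59 = 69209/59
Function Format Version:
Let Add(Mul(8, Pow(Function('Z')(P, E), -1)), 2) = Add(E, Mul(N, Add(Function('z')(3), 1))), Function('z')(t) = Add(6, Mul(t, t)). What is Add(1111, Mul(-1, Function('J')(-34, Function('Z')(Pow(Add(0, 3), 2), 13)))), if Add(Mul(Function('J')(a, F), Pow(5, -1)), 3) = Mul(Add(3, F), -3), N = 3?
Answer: Rational(69209, 59) ≈ 1173.0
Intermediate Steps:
Function('z')(t) = Add(6, Pow(t, 2))
Function('Z')(P, E) = Mul(8, Pow(Add(46, E), -1)) (Function('Z')(P, E) = Mul(8, Pow(Add(-2, Add(E, Mul(3, Add(Add(6, Pow(3, 2)), 1)))), -1)) = Mul(8, Pow(Add(-2, Add(E, Mul(3, Add(Add(6, 9), 1)))), -1)) = Mul(8, Pow(Add(-2, Add(E, Mul(3, Add(15, 1)))), -1)) = Mul(8, Pow(Add(-2, Add(E, Mul(3, 16))), -1)) = Mul(8, Pow(Add(-2, Add(E, 48)), -1)) = Mul(8, Pow(Add(-2, Add(48, E)), -1)) = Mul(8, Pow(Add(46, E), -1)))
Function('J')(a, F) = Add(-60, Mul(-15, F)) (Function('J')(a, F) = Add(-15, Mul(5, Mul(Add(3, F), -3))) = Add(-15, Mul(5, Add(-9, Mul(-3, F)))) = Add(-15, Add(-45, Mul(-15, F))) = Add(-60, Mul(-15, F)))
Add(1111, Mul(-1, Function('J')(-34, Function('Z')(Pow(Add(0, 3), 2), 13)))) = Add(1111, Mul(-1, Add(-60, Mul(-15, Mul(8, Pow(Add(46, 13), -1)))))) = Add(1111, Mul(-1, Add(-60, Mul(-15, Mul(8, Pow(59, -1)))))) = Add(1111, Mul(-1, Add(-60, Mul(-15, Mul(8, Rational(1, 59)))))) = Add(1111, Mul(-1, Add(-60, Mul(-15, Rational(8, 59))))) = Add(1111, Mul(-1, Add(-60, Rational(-120, 59)))) = Add(1111, Mul(-1, Rational(-3660, 59))) = Add(1111, Rational(3660, 59)) = Rational(69209, 59)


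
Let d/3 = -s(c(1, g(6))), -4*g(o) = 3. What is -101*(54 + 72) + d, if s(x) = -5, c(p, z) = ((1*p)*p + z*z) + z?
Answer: -12711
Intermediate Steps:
g(o) = -¾ (g(o) = -¼*3 = -¾)
c(p, z) = z + p² + z² (c(p, z) = (p*p + z²) + z = (p² + z²) + z = z + p² + z²)
d = 15 (d = 3*(-1*(-5)) = 3*5 = 15)
-101*(54 + 72) + d = -101*(54 + 72) + 15 = -101*126 + 15 = -12726 + 15 = -12711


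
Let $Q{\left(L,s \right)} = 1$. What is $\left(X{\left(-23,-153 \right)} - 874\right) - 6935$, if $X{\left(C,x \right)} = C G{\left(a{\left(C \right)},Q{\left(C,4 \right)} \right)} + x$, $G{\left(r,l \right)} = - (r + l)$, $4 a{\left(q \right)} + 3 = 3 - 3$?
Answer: $- \frac{31825}{4} \approx -7956.3$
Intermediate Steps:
$a{\left(q \right)} = - \frac{3}{4}$ ($a{\left(q \right)} = - \frac{3}{4} + \frac{3 - 3}{4} = - \frac{3}{4} + \frac{1}{4} \cdot 0 = - \frac{3}{4} + 0 = - \frac{3}{4}$)
$G{\left(r,l \right)} = - l - r$ ($G{\left(r,l \right)} = - (l + r) = - l - r$)
$X{\left(C,x \right)} = x - \frac{C}{4}$ ($X{\left(C,x \right)} = C \left(\left(-1\right) 1 - - \frac{3}{4}\right) + x = C \left(-1 + \frac{3}{4}\right) + x = C \left(- \frac{1}{4}\right) + x = - \frac{C}{4} + x = x - \frac{C}{4}$)
$\left(X{\left(-23,-153 \right)} - 874\right) - 6935 = \left(\left(-153 - - \frac{23}{4}\right) - 874\right) - 6935 = \left(\left(-153 + \frac{23}{4}\right) - 874\right) - 6935 = \left(- \frac{589}{4} - 874\right) - 6935 = - \frac{4085}{4} - 6935 = - \frac{31825}{4}$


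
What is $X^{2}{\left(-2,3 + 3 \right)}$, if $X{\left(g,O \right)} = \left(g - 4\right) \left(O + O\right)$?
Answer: $5184$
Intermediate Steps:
$X{\left(g,O \right)} = 2 O \left(-4 + g\right)$ ($X{\left(g,O \right)} = \left(-4 + g\right) 2 O = 2 O \left(-4 + g\right)$)
$X^{2}{\left(-2,3 + 3 \right)} = \left(2 \left(3 + 3\right) \left(-4 - 2\right)\right)^{2} = \left(2 \cdot 6 \left(-6\right)\right)^{2} = \left(-72\right)^{2} = 5184$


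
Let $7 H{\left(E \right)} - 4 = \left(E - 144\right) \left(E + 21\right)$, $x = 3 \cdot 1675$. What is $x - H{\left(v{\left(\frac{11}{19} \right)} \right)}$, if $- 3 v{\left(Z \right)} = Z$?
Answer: $\frac{124018313}{22743} \approx 5453.0$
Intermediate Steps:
$v{\left(Z \right)} = - \frac{Z}{3}$
$x = 5025$
$H{\left(E \right)} = \frac{4}{7} + \frac{\left(-144 + E\right) \left(21 + E\right)}{7}$ ($H{\left(E \right)} = \frac{4}{7} + \frac{\left(E - 144\right) \left(E + 21\right)}{7} = \frac{4}{7} + \frac{\left(-144 + E\right) \left(21 + E\right)}{7}$)
$x - H{\left(v{\left(\frac{11}{19} \right)} \right)} = 5025 - \left(- \frac{3020}{7} - \frac{123 \left(- \frac{11 \cdot \frac{1}{19}}{3}\right)}{7} + \frac{\left(- \frac{11 \cdot \frac{1}{19}}{3}\right)^{2}}{7}\right) = 5025 - \left(- \frac{3020}{7} - \frac{123 \left(\left(- \frac{1}{3}\right) \frac{11}{19}\right)}{7} + \frac{\left(\left(- \frac{1}{3}\right) \frac{11}{19}\right)^{2}}{7}\right) = 5025 - \left(- \frac{3020}{7} - - \frac{451}{133} + \frac{\left(- \frac{11}{57}\right)^{2}}{7}\right) = 5025 - \left(- \frac{3020}{7} + \frac{451}{133} + \frac{1}{7} \cdot \frac{121}{3249}\right) = 5025 - \left(- \frac{3020}{7} + \frac{451}{133} + \frac{121}{22743}\right) = 5025 - - \frac{9734738}{22743} = 5025 + \frac{9734738}{22743} = \frac{124018313}{22743}$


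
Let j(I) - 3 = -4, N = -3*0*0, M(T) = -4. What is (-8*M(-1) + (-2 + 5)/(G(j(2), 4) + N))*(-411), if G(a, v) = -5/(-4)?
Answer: -70692/5 ≈ -14138.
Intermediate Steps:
N = 0 (N = 0*0 = 0)
j(I) = -1 (j(I) = 3 - 4 = -1)
G(a, v) = 5/4 (G(a, v) = -5*(-¼) = 5/4)
(-8*M(-1) + (-2 + 5)/(G(j(2), 4) + N))*(-411) = (-8*(-4) + (-2 + 5)/(5/4 + 0))*(-411) = (32 + 3/(5/4))*(-411) = (32 + 3*(⅘))*(-411) = (32 + 12/5)*(-411) = (172/5)*(-411) = -70692/5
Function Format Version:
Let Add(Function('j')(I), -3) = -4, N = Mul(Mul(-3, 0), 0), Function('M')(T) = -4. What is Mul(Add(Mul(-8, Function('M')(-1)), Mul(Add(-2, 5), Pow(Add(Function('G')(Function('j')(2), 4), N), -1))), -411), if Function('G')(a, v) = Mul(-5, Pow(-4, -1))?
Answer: Rational(-70692, 5) ≈ -14138.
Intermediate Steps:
N = 0 (N = Mul(0, 0) = 0)
Function('j')(I) = -1 (Function('j')(I) = Add(3, -4) = -1)
Function('G')(a, v) = Rational(5, 4) (Function('G')(a, v) = Mul(-5, Rational(-1, 4)) = Rational(5, 4))
Mul(Add(Mul(-8, Function('M')(-1)), Mul(Add(-2, 5), Pow(Add(Function('G')(Function('j')(2), 4), N), -1))), -411) = Mul(Add(Mul(-8, -4), Mul(Add(-2, 5), Pow(Add(Rational(5, 4), 0), -1))), -411) = Mul(Add(32, Mul(3, Pow(Rational(5, 4), -1))), -411) = Mul(Add(32, Mul(3, Rational(4, 5))), -411) = Mul(Add(32, Rational(12, 5)), -411) = Mul(Rational(172, 5), -411) = Rational(-70692, 5)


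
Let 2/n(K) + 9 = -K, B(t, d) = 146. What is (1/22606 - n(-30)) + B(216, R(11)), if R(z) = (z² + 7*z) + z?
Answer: 69264805/474726 ≈ 145.90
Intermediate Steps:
R(z) = z² + 8*z
n(K) = 2/(-9 - K)
(1/22606 - n(-30)) + B(216, R(11)) = (1/22606 - (-2)/(9 - 30)) + 146 = (1/22606 - (-2)/(-21)) + 146 = (1/22606 - (-2)*(-1)/21) + 146 = (1/22606 - 1*2/21) + 146 = (1/22606 - 2/21) + 146 = -45191/474726 + 146 = 69264805/474726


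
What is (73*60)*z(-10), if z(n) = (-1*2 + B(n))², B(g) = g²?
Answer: 42065520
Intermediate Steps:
z(n) = (-2 + n²)² (z(n) = (-1*2 + n²)² = (-2 + n²)²)
(73*60)*z(-10) = (73*60)*(-2 + (-10)²)² = 4380*(-2 + 100)² = 4380*98² = 4380*9604 = 42065520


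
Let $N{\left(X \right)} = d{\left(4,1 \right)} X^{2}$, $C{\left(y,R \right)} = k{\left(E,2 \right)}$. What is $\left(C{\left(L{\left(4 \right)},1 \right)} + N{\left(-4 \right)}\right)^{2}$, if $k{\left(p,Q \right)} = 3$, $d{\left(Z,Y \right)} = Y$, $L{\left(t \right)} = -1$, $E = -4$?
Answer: $361$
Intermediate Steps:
$C{\left(y,R \right)} = 3$
$N{\left(X \right)} = X^{2}$ ($N{\left(X \right)} = 1 X^{2} = X^{2}$)
$\left(C{\left(L{\left(4 \right)},1 \right)} + N{\left(-4 \right)}\right)^{2} = \left(3 + \left(-4\right)^{2}\right)^{2} = \left(3 + 16\right)^{2} = 19^{2} = 361$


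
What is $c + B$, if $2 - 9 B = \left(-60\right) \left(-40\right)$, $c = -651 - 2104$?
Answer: $- \frac{27193}{9} \approx -3021.4$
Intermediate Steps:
$c = -2755$
$B = - \frac{2398}{9}$ ($B = \frac{2}{9} - \frac{\left(-60\right) \left(-40\right)}{9} = \frac{2}{9} - \frac{800}{3} = - \frac{2398}{9} \approx -266.44$)
$c + B = -2755 - \frac{2398}{9} = - \frac{27193}{9}$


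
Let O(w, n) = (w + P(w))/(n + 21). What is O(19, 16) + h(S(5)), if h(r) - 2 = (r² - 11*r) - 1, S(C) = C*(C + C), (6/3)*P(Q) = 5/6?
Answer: 866477/444 ≈ 1951.5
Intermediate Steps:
P(Q) = 5/12 (P(Q) = (5/6)/2 = (5*(⅙))/2 = (½)*(⅚) = 5/12)
S(C) = 2*C² (S(C) = C*(2*C) = 2*C²)
O(w, n) = (5/12 + w)/(21 + n) (O(w, n) = (w + 5/12)/(n + 21) = (5/12 + w)/(21 + n))
h(r) = 1 + r² - 11*r (h(r) = 2 + ((r² - 11*r) - 1) = 2 + (-1 + r² - 11*r) = 1 + r² - 11*r)
O(19, 16) + h(S(5)) = (5/12 + 19)/(21 + 16) + (1 + (2*5²)² - 22*5²) = (233/12)/37 + (1 + (2*25)² - 22*25) = (1/37)*(233/12) + (1 + 50² - 11*50) = 233/444 + (1 + 2500 - 550) = 233/444 + 1951 = 866477/444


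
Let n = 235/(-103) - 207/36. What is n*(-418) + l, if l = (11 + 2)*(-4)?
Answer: 680869/206 ≈ 3305.2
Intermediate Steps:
l = -52 (l = 13*(-4) = -52)
n = -3309/412 (n = 235*(-1/103) - 207*1/36 = -235/103 - 23/4 = -3309/412 ≈ -8.0316)
n*(-418) + l = -3309/412*(-418) - 52 = 691581/206 - 52 = 680869/206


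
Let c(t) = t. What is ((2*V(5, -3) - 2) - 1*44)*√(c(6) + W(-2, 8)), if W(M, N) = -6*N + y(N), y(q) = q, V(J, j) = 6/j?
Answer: -50*I*√34 ≈ -291.55*I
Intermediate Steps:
W(M, N) = -5*N (W(M, N) = -6*N + N = -5*N)
((2*V(5, -3) - 2) - 1*44)*√(c(6) + W(-2, 8)) = ((2*(6/(-3)) - 2) - 1*44)*√(6 - 5*8) = ((2*(6*(-⅓)) - 2) - 44)*√(6 - 40) = ((2*(-2) - 2) - 44)*√(-34) = ((-4 - 2) - 44)*(I*√34) = (-6 - 44)*(I*√34) = -50*I*√34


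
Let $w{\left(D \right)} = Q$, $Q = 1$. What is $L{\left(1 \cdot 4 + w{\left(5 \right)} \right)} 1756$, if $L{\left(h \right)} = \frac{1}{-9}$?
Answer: $- \frac{1756}{9} \approx -195.11$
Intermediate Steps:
$w{\left(D \right)} = 1$
$L{\left(h \right)} = - \frac{1}{9}$
$L{\left(1 \cdot 4 + w{\left(5 \right)} \right)} 1756 = \left(- \frac{1}{9}\right) 1756 = - \frac{1756}{9}$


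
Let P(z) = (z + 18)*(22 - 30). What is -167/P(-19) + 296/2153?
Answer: -357183/17224 ≈ -20.738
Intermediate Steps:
P(z) = -144 - 8*z (P(z) = (18 + z)*(-8) = -144 - 8*z)
-167/P(-19) + 296/2153 = -167/(-144 - 8*(-19)) + 296/2153 = -167/(-144 + 152) + 296*(1/2153) = -167/8 + 296/2153 = -357183/17224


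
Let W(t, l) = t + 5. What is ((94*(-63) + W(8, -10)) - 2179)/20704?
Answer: -1011/2588 ≈ -0.39065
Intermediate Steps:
W(t, l) = 5 + t
((94*(-63) + W(8, -10)) - 2179)/20704 = ((94*(-63) + (5 + 8)) - 2179)/20704 = ((-5922 + 13) - 2179)*(1/20704) = (-5909 - 2179)*(1/20704) = -8088*1/20704 = -1011/2588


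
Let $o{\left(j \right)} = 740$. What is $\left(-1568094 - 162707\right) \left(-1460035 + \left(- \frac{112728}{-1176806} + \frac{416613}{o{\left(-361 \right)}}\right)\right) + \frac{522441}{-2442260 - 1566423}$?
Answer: $\frac{4409112616335416090682281963}{1745453616404260} \approx 2.5261 \cdot 10^{12}$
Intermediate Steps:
$\left(-1568094 - 162707\right) \left(-1460035 + \left(- \frac{112728}{-1176806} + \frac{416613}{o{\left(-361 \right)}}\right)\right) + \frac{522441}{-2442260 - 1566423} = \left(-1568094 - 162707\right) \left(-1460035 + \left(- \frac{112728}{-1176806} + \frac{416613}{740}\right)\right) + \frac{522441}{-2442260 - 1566423} = - 1730801 \left(-1460035 + \left(\left(-112728\right) \left(- \frac{1}{1176806}\right) + 416613 \cdot \frac{1}{740}\right)\right) + \frac{522441}{-4008683} = - 1730801 \left(-1460035 + \left(\frac{56364}{588403} + \frac{416613}{740}\right)\right) + 522441 \left(- \frac{1}{4008683}\right) = - 1730801 \left(-1460035 + \frac{245178048399}{435418220}\right) - \frac{522441}{4008683} = \left(-1730801\right) \left(- \frac{635480662789301}{435418220}\right) - \frac{522441}{4008683} = \frac{1099890566636384960101}{435418220} - \frac{522441}{4008683} = \frac{4409112616335416090682281963}{1745453616404260}$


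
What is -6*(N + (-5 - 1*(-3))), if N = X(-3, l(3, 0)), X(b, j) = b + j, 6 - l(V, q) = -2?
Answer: -18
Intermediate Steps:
l(V, q) = 8 (l(V, q) = 6 - 1*(-2) = 6 + 2 = 8)
N = 5 (N = -3 + 8 = 5)
-6*(N + (-5 - 1*(-3))) = -6*(5 + (-5 - 1*(-3))) = -6*(5 + (-5 + 3)) = -6*(5 - 2) = -6*3 = -18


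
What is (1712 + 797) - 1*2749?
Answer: -240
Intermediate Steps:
(1712 + 797) - 1*2749 = 2509 - 2749 = -240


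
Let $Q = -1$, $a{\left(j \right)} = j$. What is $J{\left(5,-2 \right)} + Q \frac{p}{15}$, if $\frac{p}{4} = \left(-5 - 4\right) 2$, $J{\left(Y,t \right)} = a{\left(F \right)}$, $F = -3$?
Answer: $\frac{9}{5} \approx 1.8$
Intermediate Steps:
$J{\left(Y,t \right)} = -3$
$p = -72$ ($p = 4 \left(-5 - 4\right) 2 = 4 \left(\left(-9\right) 2\right) = 4 \left(-18\right) = -72$)
$J{\left(5,-2 \right)} + Q \frac{p}{15} = -3 - - \frac{72}{15} = -3 - \left(-72\right) \frac{1}{15} = -3 - - \frac{24}{5} = -3 + \frac{24}{5} = \frac{9}{5}$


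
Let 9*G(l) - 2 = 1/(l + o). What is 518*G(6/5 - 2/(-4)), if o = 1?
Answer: 33152/243 ≈ 136.43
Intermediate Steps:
G(l) = 2/9 + 1/(9*(1 + l)) (G(l) = 2/9 + 1/(9*(l + 1)) = 2/9 + 1/(9*(1 + l)))
518*G(6/5 - 2/(-4)) = 518*((3 + 2*(6/5 - 2/(-4)))/(9*(1 + (6/5 - 2/(-4))))) = 518*((3 + 2*(6*(1/5) - 2*(-1/4)))/(9*(1 + (6*(1/5) - 2*(-1/4))))) = 518*((3 + 2*(6/5 + 1/2))/(9*(1 + (6/5 + 1/2)))) = 518*((3 + 2*(17/10))/(9*(1 + 17/10))) = 518*((3 + 17/5)/(9*(27/10))) = 518*((1/9)*(10/27)*(32/5)) = 518*(64/243) = 33152/243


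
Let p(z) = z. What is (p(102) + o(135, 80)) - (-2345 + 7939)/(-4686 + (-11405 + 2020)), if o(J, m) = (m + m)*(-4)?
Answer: -7564604/14071 ≈ -537.60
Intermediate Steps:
o(J, m) = -8*m (o(J, m) = (2*m)*(-4) = -8*m)
(p(102) + o(135, 80)) - (-2345 + 7939)/(-4686 + (-11405 + 2020)) = (102 - 8*80) - (-2345 + 7939)/(-4686 + (-11405 + 2020)) = (102 - 640) - 5594/(-4686 - 9385) = -538 - 5594/(-14071) = -538 - 5594*(-1)/14071 = -538 - 1*(-5594/14071) = -538 + 5594/14071 = -7564604/14071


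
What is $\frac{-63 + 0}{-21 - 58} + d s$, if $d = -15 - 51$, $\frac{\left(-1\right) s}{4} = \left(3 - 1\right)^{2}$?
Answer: $\frac{83487}{79} \approx 1056.8$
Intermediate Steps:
$s = -16$ ($s = - 4 \left(3 - 1\right)^{2} = - 4 \cdot 2^{2} = \left(-4\right) 4 = -16$)
$d = -66$ ($d = -15 - 51 = -66$)
$\frac{-63 + 0}{-21 - 58} + d s = \frac{-63 + 0}{-21 - 58} - -1056 = - \frac{63}{-79} + 1056 = \left(-63\right) \left(- \frac{1}{79}\right) + 1056 = \frac{63}{79} + 1056 = \frac{83487}{79}$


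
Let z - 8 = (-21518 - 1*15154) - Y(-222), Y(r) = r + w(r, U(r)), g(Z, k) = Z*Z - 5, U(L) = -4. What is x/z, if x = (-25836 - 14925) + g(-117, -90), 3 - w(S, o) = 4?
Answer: 27077/36441 ≈ 0.74304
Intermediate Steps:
w(S, o) = -1 (w(S, o) = 3 - 1*4 = 3 - 4 = -1)
g(Z, k) = -5 + Z**2 (g(Z, k) = Z**2 - 5 = -5 + Z**2)
Y(r) = -1 + r (Y(r) = r - 1 = -1 + r)
x = -27077 (x = (-25836 - 14925) + (-5 + (-117)**2) = -40761 + (-5 + 13689) = -40761 + 13684 = -27077)
z = -36441 (z = 8 + ((-21518 - 1*15154) - (-1 - 222)) = 8 + ((-21518 - 15154) - 1*(-223)) = 8 + (-36672 + 223) = 8 - 36449 = -36441)
x/z = -27077/(-36441) = -27077*(-1/36441) = 27077/36441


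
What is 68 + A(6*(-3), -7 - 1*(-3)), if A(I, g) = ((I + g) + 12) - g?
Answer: 62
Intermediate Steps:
A(I, g) = 12 + I (A(I, g) = (12 + I + g) - g = 12 + I)
68 + A(6*(-3), -7 - 1*(-3)) = 68 + (12 + 6*(-3)) = 68 + (12 - 18) = 68 - 6 = 62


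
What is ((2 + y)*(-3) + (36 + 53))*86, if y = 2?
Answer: 6622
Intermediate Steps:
((2 + y)*(-3) + (36 + 53))*86 = ((2 + 2)*(-3) + (36 + 53))*86 = (4*(-3) + 89)*86 = (-12 + 89)*86 = 77*86 = 6622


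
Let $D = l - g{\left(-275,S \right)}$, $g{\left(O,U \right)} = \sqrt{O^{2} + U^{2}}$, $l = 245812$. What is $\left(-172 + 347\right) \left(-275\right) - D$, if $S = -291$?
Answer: $-293937 + \sqrt{160306} \approx -2.9354 \cdot 10^{5}$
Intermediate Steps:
$D = 245812 - \sqrt{160306}$ ($D = 245812 - \sqrt{\left(-275\right)^{2} + \left(-291\right)^{2}} = 245812 - \sqrt{75625 + 84681} = 245812 - \sqrt{160306} \approx 2.4541 \cdot 10^{5}$)
$\left(-172 + 347\right) \left(-275\right) - D = \left(-172 + 347\right) \left(-275\right) - \left(245812 - \sqrt{160306}\right) = 175 \left(-275\right) - \left(245812 - \sqrt{160306}\right) = -48125 - \left(245812 - \sqrt{160306}\right) = -293937 + \sqrt{160306}$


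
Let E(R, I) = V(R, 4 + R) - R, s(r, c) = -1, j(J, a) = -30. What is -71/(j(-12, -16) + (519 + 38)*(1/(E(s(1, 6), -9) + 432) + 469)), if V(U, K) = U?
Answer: -30672/112840253 ≈ -0.00027182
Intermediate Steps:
E(R, I) = 0 (E(R, I) = R - R = 0)
-71/(j(-12, -16) + (519 + 38)*(1/(E(s(1, 6), -9) + 432) + 469)) = -71/(-30 + (519 + 38)*(1/(0 + 432) + 469)) = -71/(-30 + 557*(1/432 + 469)) = -71/(-30 + 557*(202609/432)) = -71/(-30 + 112853213/432) = -71/(112840253/432) = (432/112840253)*(-71) = -30672/112840253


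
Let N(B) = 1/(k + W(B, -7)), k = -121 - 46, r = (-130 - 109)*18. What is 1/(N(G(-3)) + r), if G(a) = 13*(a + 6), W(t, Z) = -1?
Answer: -168/722737 ≈ -0.00023245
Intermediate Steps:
r = -4302 (r = -239*18 = -4302)
G(a) = 78 + 13*a (G(a) = 13*(6 + a) = 78 + 13*a)
k = -167
N(B) = -1/168 (N(B) = 1/(-167 - 1) = 1/(-168) = -1/168)
1/(N(G(-3)) + r) = 1/(-1/168 - 4302) = 1/(-722737/168) = -168/722737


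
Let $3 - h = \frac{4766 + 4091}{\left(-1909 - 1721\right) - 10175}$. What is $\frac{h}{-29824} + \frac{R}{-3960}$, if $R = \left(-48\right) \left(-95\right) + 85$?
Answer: $- \frac{271681813}{231592680} \approx -1.1731$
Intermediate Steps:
$R = 4645$ ($R = 4560 + 85 = 4645$)
$h = \frac{50272}{13805}$ ($h = 3 - \frac{4766 + 4091}{\left(-1909 - 1721\right) - 10175} = 3 - \frac{8857}{\left(-1909 - 1721\right) - 10175} = 3 - \frac{8857}{-3630 - 10175} = 3 - \frac{8857}{-13805} = 3 - 8857 \left(- \frac{1}{13805}\right) = 3 - - \frac{8857}{13805} = 3 + \frac{8857}{13805} = \frac{50272}{13805} \approx 3.6416$)
$\frac{h}{-29824} + \frac{R}{-3960} = \frac{50272}{13805 \left(-29824\right)} + \frac{4645}{-3960} = \frac{50272}{13805} \left(- \frac{1}{29824}\right) + 4645 \left(- \frac{1}{3960}\right) = - \frac{1571}{12866260} - \frac{929}{792} = - \frac{271681813}{231592680}$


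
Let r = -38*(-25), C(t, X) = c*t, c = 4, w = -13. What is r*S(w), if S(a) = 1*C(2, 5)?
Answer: 7600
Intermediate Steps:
C(t, X) = 4*t
S(a) = 8 (S(a) = 1*(4*2) = 1*8 = 8)
r = 950
r*S(w) = 950*8 = 7600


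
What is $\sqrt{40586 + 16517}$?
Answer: $\sqrt{57103} \approx 238.96$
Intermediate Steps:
$\sqrt{40586 + 16517} = \sqrt{57103}$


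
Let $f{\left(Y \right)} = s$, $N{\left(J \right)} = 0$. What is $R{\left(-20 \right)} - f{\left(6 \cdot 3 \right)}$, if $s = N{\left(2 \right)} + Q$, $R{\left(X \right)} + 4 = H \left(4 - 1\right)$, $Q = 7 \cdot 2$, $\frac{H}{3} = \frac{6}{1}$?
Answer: $36$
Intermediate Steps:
$H = 18$ ($H = 3 \cdot \frac{6}{1} = 3 \cdot 6 \cdot 1 = 3 \cdot 6 = 18$)
$Q = 14$
$R{\left(X \right)} = 50$ ($R{\left(X \right)} = -4 + 18 \left(4 - 1\right) = -4 + 18 \cdot 3 = -4 + 54 = 50$)
$s = 14$ ($s = 0 + 14 = 14$)
$f{\left(Y \right)} = 14$
$R{\left(-20 \right)} - f{\left(6 \cdot 3 \right)} = 50 - 14 = 36$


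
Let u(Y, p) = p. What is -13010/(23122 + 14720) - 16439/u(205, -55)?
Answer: 310684544/1040655 ≈ 298.55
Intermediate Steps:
-13010/(23122 + 14720) - 16439/u(205, -55) = -13010/(23122 + 14720) - 16439/(-55) = -13010/37842 - 16439*(-1/55) = -13010*1/37842 + 16439/55 = -6505/18921 + 16439/55 = 310684544/1040655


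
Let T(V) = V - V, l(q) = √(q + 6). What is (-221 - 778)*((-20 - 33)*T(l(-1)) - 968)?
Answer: 967032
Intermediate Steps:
l(q) = √(6 + q)
T(V) = 0
(-221 - 778)*((-20 - 33)*T(l(-1)) - 968) = (-221 - 778)*((-20 - 33)*0 - 968) = -999*(-53*0 - 968) = -999*(0 - 968) = -999*(-968) = 967032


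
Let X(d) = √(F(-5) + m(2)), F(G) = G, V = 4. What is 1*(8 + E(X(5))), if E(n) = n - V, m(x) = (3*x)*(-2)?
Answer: 4 + I*√17 ≈ 4.0 + 4.1231*I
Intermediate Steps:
m(x) = -6*x
X(d) = I*√17 (X(d) = √(-5 - 6*2) = √(-5 - 12) = √(-17) = I*√17)
E(n) = -4 + n (E(n) = n - 1*4 = n - 4 = -4 + n)
1*(8 + E(X(5))) = 1*(8 + (-4 + I*√17)) = 1*(4 + I*√17) = 4 + I*√17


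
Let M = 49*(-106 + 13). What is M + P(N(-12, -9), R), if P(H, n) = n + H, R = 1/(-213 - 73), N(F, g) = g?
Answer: -1305877/286 ≈ -4566.0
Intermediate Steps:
R = -1/286 (R = 1/(-286) = -1/286 ≈ -0.0034965)
P(H, n) = H + n
M = -4557 (M = 49*(-93) = -4557)
M + P(N(-12, -9), R) = -4557 + (-9 - 1/286) = -4557 - 2575/286 = -1305877/286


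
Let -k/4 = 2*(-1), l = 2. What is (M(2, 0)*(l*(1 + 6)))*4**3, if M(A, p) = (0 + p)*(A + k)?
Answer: 0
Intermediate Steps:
k = 8 (k = -8*(-1) = -4*(-2) = 8)
M(A, p) = p*(8 + A) (M(A, p) = (0 + p)*(A + 8) = p*(8 + A))
(M(2, 0)*(l*(1 + 6)))*4**3 = ((0*(8 + 2))*(2*(1 + 6)))*4**3 = ((0*10)*(2*7))*64 = (0*14)*64 = 0*64 = 0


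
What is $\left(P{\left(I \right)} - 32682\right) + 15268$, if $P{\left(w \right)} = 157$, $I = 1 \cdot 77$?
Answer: $-17257$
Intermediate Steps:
$I = 77$
$\left(P{\left(I \right)} - 32682\right) + 15268 = \left(157 - 32682\right) + 15268 = -32525 + 15268 = -17257$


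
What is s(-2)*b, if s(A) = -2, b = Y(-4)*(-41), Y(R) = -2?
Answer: -164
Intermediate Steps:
b = 82 (b = -2*(-41) = 82)
s(-2)*b = -2*82 = -164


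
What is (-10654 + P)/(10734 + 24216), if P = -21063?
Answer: -31717/34950 ≈ -0.90750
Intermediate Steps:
(-10654 + P)/(10734 + 24216) = (-10654 - 21063)/(10734 + 24216) = -31717/34950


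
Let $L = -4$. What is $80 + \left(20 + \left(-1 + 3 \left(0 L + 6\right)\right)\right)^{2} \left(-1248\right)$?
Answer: $-1708432$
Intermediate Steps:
$80 + \left(20 + \left(-1 + 3 \left(0 L + 6\right)\right)\right)^{2} \left(-1248\right) = 80 + \left(20 - \left(1 - 3 \left(0 \left(-4\right) + 6\right)\right)\right)^{2} \left(-1248\right) = 80 + \left(20 - \left(1 - 3 \left(0 + 6\right)\right)\right)^{2} \left(-1248\right) = 80 + \left(20 + \left(-1 + 3 \cdot 6\right)\right)^{2} \left(-1248\right) = 80 + \left(20 + \left(-1 + 18\right)\right)^{2} \left(-1248\right) = 80 + \left(20 + 17\right)^{2} \left(-1248\right) = 80 + 37^{2} \left(-1248\right) = 80 + 1369 \left(-1248\right) = 80 - 1708512 = -1708432$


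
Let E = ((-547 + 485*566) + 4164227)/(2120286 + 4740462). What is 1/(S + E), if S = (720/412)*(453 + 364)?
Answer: 353328522/504699367225 ≈ 0.00070008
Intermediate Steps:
S = 147060/103 (S = (720*(1/412))*817 = (180/103)*817 = 147060/103 ≈ 1427.8)
E = 2219095/3430374 (E = ((-547 + 274510) + 4164227)/6860748 = (273963 + 4164227)*(1/6860748) = 4438190*(1/6860748) = 2219095/3430374 ≈ 0.64690)
1/(S + E) = 1/(147060/103 + 2219095/3430374) = 1/(504699367225/353328522) = 353328522/504699367225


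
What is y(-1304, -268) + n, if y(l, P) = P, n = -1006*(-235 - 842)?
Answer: 1083194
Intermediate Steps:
n = 1083462 (n = -1006*(-1077) = 1083462)
y(-1304, -268) + n = -268 + 1083462 = 1083194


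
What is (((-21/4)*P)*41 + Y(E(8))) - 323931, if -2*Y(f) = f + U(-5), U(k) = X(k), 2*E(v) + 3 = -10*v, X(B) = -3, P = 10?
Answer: -1304245/4 ≈ -3.2606e+5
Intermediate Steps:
E(v) = -3/2 - 5*v (E(v) = -3/2 + (-10*v)/2 = -3/2 - 5*v)
U(k) = -3
Y(f) = 3/2 - f/2 (Y(f) = -(f - 3)/2 = -(-3 + f)/2 = 3/2 - f/2)
(((-21/4)*P)*41 + Y(E(8))) - 323931 = ((-21/4*10)*41 + (3/2 - (-3/2 - 5*8)/2)) - 323931 = ((-21*1/4*10)*41 + (3/2 - (-3/2 - 40)/2)) - 323931 = (-21/4*10*41 + (3/2 - 1/2*(-83/2))) - 323931 = (-105/2*41 + (3/2 + 83/4)) - 323931 = (-4305/2 + 89/4) - 323931 = -8521/4 - 323931 = -1304245/4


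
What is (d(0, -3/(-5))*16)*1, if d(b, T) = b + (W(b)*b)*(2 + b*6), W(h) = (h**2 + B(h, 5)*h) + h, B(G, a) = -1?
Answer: 0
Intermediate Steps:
W(h) = h**2 (W(h) = (h**2 - h) + h = h**2)
d(b, T) = b + b**3*(2 + 6*b) (d(b, T) = b + (b**2*b)*(2 + b*6) = b + b**3*(2 + 6*b))
(d(0, -3/(-5))*16)*1 = ((0 + 2*0**3 + 6*0**4)*16)*1 = ((0 + 2*0 + 6*0)*16)*1 = ((0 + 0 + 0)*16)*1 = (0*16)*1 = 0*1 = 0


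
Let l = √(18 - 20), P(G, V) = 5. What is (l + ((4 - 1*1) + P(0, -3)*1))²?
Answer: (8 + I*√2)² ≈ 62.0 + 22.627*I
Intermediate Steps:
l = I*√2 (l = √(-2) = I*√2 ≈ 1.4142*I)
(l + ((4 - 1*1) + P(0, -3)*1))² = (I*√2 + ((4 - 1*1) + 5*1))² = (I*√2 + ((4 - 1) + 5))² = (I*√2 + (3 + 5))² = (I*√2 + 8)² = (8 + I*√2)²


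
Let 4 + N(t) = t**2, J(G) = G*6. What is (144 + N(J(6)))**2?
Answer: 2062096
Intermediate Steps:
J(G) = 6*G
N(t) = -4 + t**2
(144 + N(J(6)))**2 = (144 + (-4 + (6*6)**2))**2 = (144 + (-4 + 36**2))**2 = (144 + (-4 + 1296))**2 = (144 + 1292)**2 = 1436**2 = 2062096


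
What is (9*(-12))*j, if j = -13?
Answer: 1404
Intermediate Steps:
(9*(-12))*j = (9*(-12))*(-13) = -108*(-13) = 1404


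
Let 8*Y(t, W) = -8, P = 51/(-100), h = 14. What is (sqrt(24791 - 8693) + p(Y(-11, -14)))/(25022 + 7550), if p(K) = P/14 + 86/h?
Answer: 8549/45600800 + sqrt(16098)/32572 ≈ 0.0040828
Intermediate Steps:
P = -51/100 (P = 51*(-1/100) = -51/100 ≈ -0.51000)
Y(t, W) = -1 (Y(t, W) = (1/8)*(-8) = -1)
p(K) = 8549/1400 (p(K) = -51/100/14 + 86/14 = -51/100*1/14 + 86*(1/14) = -51/1400 + 43/7 = 8549/1400)
(sqrt(24791 - 8693) + p(Y(-11, -14)))/(25022 + 7550) = (sqrt(24791 - 8693) + 8549/1400)/(25022 + 7550) = (sqrt(16098) + 8549/1400)/32572 = (8549/1400 + sqrt(16098))*(1/32572) = 8549/45600800 + sqrt(16098)/32572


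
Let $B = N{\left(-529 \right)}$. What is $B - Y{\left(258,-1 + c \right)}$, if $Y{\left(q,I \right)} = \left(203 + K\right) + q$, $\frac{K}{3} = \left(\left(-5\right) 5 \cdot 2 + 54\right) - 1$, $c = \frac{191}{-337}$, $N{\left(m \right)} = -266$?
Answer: $-736$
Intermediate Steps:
$c = - \frac{191}{337}$ ($c = 191 \left(- \frac{1}{337}\right) = - \frac{191}{337} \approx -0.56677$)
$K = 9$ ($K = 3 \left(\left(\left(-5\right) 5 \cdot 2 + 54\right) - 1\right) = 3 \left(\left(\left(-25\right) 2 + 54\right) - 1\right) = 3 \left(\left(-50 + 54\right) - 1\right) = 3 \left(4 - 1\right) = 3 \cdot 3 = 9$)
$Y{\left(q,I \right)} = 212 + q$ ($Y{\left(q,I \right)} = \left(203 + 9\right) + q = 212 + q$)
$B = -266$
$B - Y{\left(258,-1 + c \right)} = -266 - \left(212 + 258\right) = -266 - 470 = -736$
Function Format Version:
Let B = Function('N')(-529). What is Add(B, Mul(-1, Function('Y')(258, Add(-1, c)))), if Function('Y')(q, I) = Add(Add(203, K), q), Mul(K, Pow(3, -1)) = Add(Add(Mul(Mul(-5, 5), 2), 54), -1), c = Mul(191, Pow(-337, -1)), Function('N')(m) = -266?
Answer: -736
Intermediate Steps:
c = Rational(-191, 337) (c = Mul(191, Rational(-1, 337)) = Rational(-191, 337) ≈ -0.56677)
K = 9 (K = Mul(3, Add(Add(Mul(Mul(-5, 5), 2), 54), -1)) = Mul(3, Add(Add(Mul(-25, 2), 54), -1)) = Mul(3, Add(Add(-50, 54), -1)) = Mul(3, Add(4, -1)) = Mul(3, 3) = 9)
Function('Y')(q, I) = Add(212, q) (Function('Y')(q, I) = Add(Add(203, 9), q) = Add(212, q))
B = -266
Add(B, Mul(-1, Function('Y')(258, Add(-1, c)))) = Add(-266, Mul(-1, Add(212, 258))) = Add(-266, Mul(-1, 470)) = Add(-266, -470) = -736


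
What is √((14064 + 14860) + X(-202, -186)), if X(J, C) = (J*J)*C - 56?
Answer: 2*I*√1890169 ≈ 2749.7*I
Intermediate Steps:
X(J, C) = -56 + C*J² (X(J, C) = J²*C - 56 = C*J² - 56 = -56 + C*J²)
√((14064 + 14860) + X(-202, -186)) = √((14064 + 14860) + (-56 - 186*(-202)²)) = √(28924 + (-56 - 186*40804)) = √(28924 + (-56 - 7589544)) = √(28924 - 7589600) = √(-7560676) = 2*I*√1890169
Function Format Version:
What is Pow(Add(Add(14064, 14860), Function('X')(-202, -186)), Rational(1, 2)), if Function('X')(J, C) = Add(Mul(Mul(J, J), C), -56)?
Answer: Mul(2, I, Pow(1890169, Rational(1, 2))) ≈ Mul(2749.7, I)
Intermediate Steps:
Function('X')(J, C) = Add(-56, Mul(C, Pow(J, 2))) (Function('X')(J, C) = Add(Mul(Pow(J, 2), C), -56) = Add(Mul(C, Pow(J, 2)), -56) = Add(-56, Mul(C, Pow(J, 2))))
Pow(Add(Add(14064, 14860), Function('X')(-202, -186)), Rational(1, 2)) = Pow(Add(Add(14064, 14860), Add(-56, Mul(-186, Pow(-202, 2)))), Rational(1, 2)) = Pow(Add(28924, Add(-56, Mul(-186, 40804))), Rational(1, 2)) = Pow(Add(28924, Add(-56, -7589544)), Rational(1, 2)) = Pow(Add(28924, -7589600), Rational(1, 2)) = Pow(-7560676, Rational(1, 2)) = Mul(2, I, Pow(1890169, Rational(1, 2)))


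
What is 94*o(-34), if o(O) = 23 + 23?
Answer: 4324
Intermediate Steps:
o(O) = 46
94*o(-34) = 94*46 = 4324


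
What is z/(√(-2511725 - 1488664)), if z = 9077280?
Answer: -3025760*I*√4000389/1333463 ≈ -4538.4*I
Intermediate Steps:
z/(√(-2511725 - 1488664)) = 9077280/(√(-2511725 - 1488664)) = 9077280/(√(-4000389)) = 9077280/((I*√4000389)) = 9077280*(-I*√4000389/4000389) = -3025760*I*√4000389/1333463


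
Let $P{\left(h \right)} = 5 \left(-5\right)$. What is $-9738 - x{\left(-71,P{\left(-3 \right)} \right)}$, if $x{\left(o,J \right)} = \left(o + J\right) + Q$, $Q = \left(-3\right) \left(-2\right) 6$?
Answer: $-9678$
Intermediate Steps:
$P{\left(h \right)} = -25$
$Q = 36$ ($Q = 6 \cdot 6 = 36$)
$x{\left(o,J \right)} = 36 + J + o$ ($x{\left(o,J \right)} = \left(o + J\right) + 36 = \left(J + o\right) + 36 = 36 + J + o$)
$-9738 - x{\left(-71,P{\left(-3 \right)} \right)} = -9738 - \left(36 - 25 - 71\right) = -9738 - -60 = -9738 + 60 = -9678$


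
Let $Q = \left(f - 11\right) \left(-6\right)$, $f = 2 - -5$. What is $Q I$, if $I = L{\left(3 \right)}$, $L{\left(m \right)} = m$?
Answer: $72$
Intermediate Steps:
$I = 3$
$f = 7$ ($f = 2 + 5 = 7$)
$Q = 24$ ($Q = \left(7 - 11\right) \left(-6\right) = \left(-4\right) \left(-6\right) = 24$)
$Q I = 24 \cdot 3 = 72$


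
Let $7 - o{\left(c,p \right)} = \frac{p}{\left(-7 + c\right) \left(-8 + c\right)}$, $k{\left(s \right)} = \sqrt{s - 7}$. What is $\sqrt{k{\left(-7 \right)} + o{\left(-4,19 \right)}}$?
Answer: $\frac{\sqrt{29865 + 4356 i \sqrt{14}}}{66} \approx 2.708 + 0.69085 i$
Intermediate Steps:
$k{\left(s \right)} = \sqrt{-7 + s}$
$o{\left(c,p \right)} = 7 - \frac{p}{\left(-8 + c\right) \left(-7 + c\right)}$ ($o{\left(c,p \right)} = 7 - \frac{p}{\left(-7 + c\right) \left(-8 + c\right)} = 7 - \frac{p}{\left(-8 + c\right) \left(-7 + c\right)}$)
$\sqrt{k{\left(-7 \right)} + o{\left(-4,19 \right)}} = \sqrt{\sqrt{-7 - 7} + \frac{392 - 19 - -420 + 7 \left(-4\right)^{2}}{56 + \left(-4\right)^{2} - -60}} = \sqrt{\sqrt{-14} + \frac{392 - 19 + 420 + 7 \cdot 16}{56 + 16 + 60}} = \sqrt{i \sqrt{14} + \frac{392 - 19 + 420 + 112}{132}} = \sqrt{i \sqrt{14} + \frac{1}{132} \cdot 905} = \sqrt{i \sqrt{14} + \frac{905}{132}} = \sqrt{\frac{905}{132} + i \sqrt{14}}$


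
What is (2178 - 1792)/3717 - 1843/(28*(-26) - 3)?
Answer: 7132597/2717127 ≈ 2.6250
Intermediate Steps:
(2178 - 1792)/3717 - 1843/(28*(-26) - 3) = 386*(1/3717) - 1843/(-728 - 3) = 386/3717 - 1843/(-731) = 386/3717 - 1843*(-1/731) = 386/3717 + 1843/731 = 7132597/2717127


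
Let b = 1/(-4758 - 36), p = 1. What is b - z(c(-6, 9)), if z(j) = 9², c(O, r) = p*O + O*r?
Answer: -388315/4794 ≈ -81.000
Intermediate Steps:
c(O, r) = O + O*r (c(O, r) = 1*O + O*r = O + O*r)
z(j) = 81
b = -1/4794 (b = 1/(-4794) = -1/4794 ≈ -0.00020859)
b - z(c(-6, 9)) = -1/4794 - 1*81 = -1/4794 - 81 = -388315/4794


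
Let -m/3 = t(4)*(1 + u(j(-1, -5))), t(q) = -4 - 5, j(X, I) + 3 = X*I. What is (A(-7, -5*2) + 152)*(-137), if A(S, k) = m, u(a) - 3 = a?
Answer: -43018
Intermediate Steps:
j(X, I) = -3 + I*X (j(X, I) = -3 + X*I = -3 + I*X)
t(q) = -9
u(a) = 3 + a
m = 162 (m = -(-27)*(1 + (3 + (-3 - 5*(-1)))) = -(-27)*(1 + (3 + (-3 + 5))) = -(-27)*(1 + (3 + 2)) = -(-27)*(1 + 5) = -(-27)*6 = -3*(-54) = 162)
A(S, k) = 162
(A(-7, -5*2) + 152)*(-137) = (162 + 152)*(-137) = 314*(-137) = -43018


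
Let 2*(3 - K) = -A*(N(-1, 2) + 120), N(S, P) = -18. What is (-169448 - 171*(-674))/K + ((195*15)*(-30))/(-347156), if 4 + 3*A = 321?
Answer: -2292578033/233983144 ≈ -9.7980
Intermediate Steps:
A = 317/3 (A = -4/3 + (⅓)*321 = -4/3 + 107 = 317/3 ≈ 105.67)
K = 5392 (K = 3 - (-1)*317*(-18 + 120)/3/2 = 3 - (-1)*(317/3)*102/2 = 3 - (-1)*10778/2 = 3 - ½*(-10778) = 3 + 5389 = 5392)
(-169448 - 171*(-674))/K + ((195*15)*(-30))/(-347156) = (-169448 - 171*(-674))/5392 + ((195*15)*(-30))/(-347156) = (-169448 + 115254)*(1/5392) + (2925*(-30))*(-1/347156) = -54194*1/5392 - 87750*(-1/347156) = -27097/2696 + 43875/173578 = -2292578033/233983144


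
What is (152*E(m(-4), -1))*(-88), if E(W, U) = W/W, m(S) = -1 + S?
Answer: -13376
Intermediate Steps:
E(W, U) = 1
(152*E(m(-4), -1))*(-88) = (152*1)*(-88) = 152*(-88) = -13376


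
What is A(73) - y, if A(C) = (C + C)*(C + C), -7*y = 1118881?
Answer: 1268093/7 ≈ 1.8116e+5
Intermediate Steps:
y = -1118881/7 (y = -1/7*1118881 = -1118881/7 ≈ -1.5984e+5)
A(C) = 4*C**2 (A(C) = (2*C)*(2*C) = 4*C**2)
A(73) - y = 4*73**2 - 1*(-1118881/7) = 4*5329 + 1118881/7 = 21316 + 1118881/7 = 1268093/7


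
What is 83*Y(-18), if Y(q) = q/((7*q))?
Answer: 83/7 ≈ 11.857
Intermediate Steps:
Y(q) = ⅐ (Y(q) = q*(1/(7*q)) = ⅐)
83*Y(-18) = 83*(⅐) = 83/7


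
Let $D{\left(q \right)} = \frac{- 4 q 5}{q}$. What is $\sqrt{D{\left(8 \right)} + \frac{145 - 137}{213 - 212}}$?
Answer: $2 i \sqrt{3} \approx 3.4641 i$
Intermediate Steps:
$D{\left(q \right)} = -20$ ($D{\left(q \right)} = \frac{\left(-20\right) q}{q} = -20$)
$\sqrt{D{\left(8 \right)} + \frac{145 - 137}{213 - 212}} = \sqrt{-20 + \frac{145 - 137}{213 - 212}} = \sqrt{-20 + \frac{8}{1}} = \sqrt{-20 + 8 \cdot 1} = \sqrt{-20 + 8} = \sqrt{-12} = 2 i \sqrt{3}$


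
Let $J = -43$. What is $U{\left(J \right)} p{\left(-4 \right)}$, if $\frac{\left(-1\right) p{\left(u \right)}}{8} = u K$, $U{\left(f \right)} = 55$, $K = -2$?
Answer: $-3520$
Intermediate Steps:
$p{\left(u \right)} = 16 u$ ($p{\left(u \right)} = - 8 u \left(-2\right) = - 8 \left(- 2 u\right) = 16 u$)
$U{\left(J \right)} p{\left(-4 \right)} = 55 \cdot 16 \left(-4\right) = 55 \left(-64\right) = -3520$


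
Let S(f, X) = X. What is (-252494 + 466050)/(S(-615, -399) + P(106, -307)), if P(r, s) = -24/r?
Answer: -11318468/21159 ≈ -534.92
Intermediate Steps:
(-252494 + 466050)/(S(-615, -399) + P(106, -307)) = (-252494 + 466050)/(-399 - 24/106) = 213556/(-399 - 24*1/106) = 213556/(-399 - 12/53) = 213556/(-21159/53) = 213556*(-53/21159) = -11318468/21159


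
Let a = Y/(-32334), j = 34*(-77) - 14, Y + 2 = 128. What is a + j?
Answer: -14183869/5389 ≈ -2632.0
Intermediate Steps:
Y = 126 (Y = -2 + 128 = 126)
j = -2632 (j = -2618 - 14 = -2632)
a = -21/5389 (a = 126/(-32334) = 126*(-1/32334) = -21/5389 ≈ -0.0038968)
a + j = -21/5389 - 2632 = -14183869/5389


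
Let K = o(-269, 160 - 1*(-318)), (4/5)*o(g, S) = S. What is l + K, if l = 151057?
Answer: 303309/2 ≈ 1.5165e+5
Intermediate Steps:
o(g, S) = 5*S/4
K = 1195/2 (K = 5*(160 - 1*(-318))/4 = 5*(160 + 318)/4 = (5/4)*478 = 1195/2 ≈ 597.50)
l + K = 151057 + 1195/2 = 303309/2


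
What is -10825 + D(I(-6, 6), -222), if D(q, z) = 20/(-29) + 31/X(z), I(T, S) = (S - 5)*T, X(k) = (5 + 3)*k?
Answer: -557567219/51504 ≈ -10826.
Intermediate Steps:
X(k) = 8*k
I(T, S) = T*(-5 + S) (I(T, S) = (-5 + S)*T = T*(-5 + S))
D(q, z) = -20/29 + 31/(8*z) (D(q, z) = 20/(-29) + 31/((8*z)) = 20*(-1/29) + 31*(1/(8*z)) = -20/29 + 31/(8*z))
-10825 + D(I(-6, 6), -222) = -10825 + (1/232)*(899 - 160*(-222))/(-222) = -10825 + (1/232)*(-1/222)*(899 + 35520) = -10825 + (1/232)*(-1/222)*36419 = -10825 - 36419/51504 = -557567219/51504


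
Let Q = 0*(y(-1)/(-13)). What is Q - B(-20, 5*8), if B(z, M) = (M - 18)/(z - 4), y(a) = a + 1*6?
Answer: 11/12 ≈ 0.91667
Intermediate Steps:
y(a) = 6 + a (y(a) = a + 6 = 6 + a)
Q = 0 (Q = 0*((6 - 1)/(-13)) = 0*(5*(-1/13)) = 0*(-5/13) = 0)
B(z, M) = (-18 + M)/(-4 + z)
Q - B(-20, 5*8) = 0 - (-18 + 5*8)/(-4 - 20) = 0 - (-18 + 40)/(-24) = 0 - (-1)*22/24 = 0 - 1*(-11/12) = 0 + 11/12 = 11/12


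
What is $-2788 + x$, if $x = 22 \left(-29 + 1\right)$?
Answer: $-3404$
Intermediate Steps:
$x = -616$ ($x = 22 \left(-28\right) = -616$)
$-2788 + x = -2788 - 616 = -3404$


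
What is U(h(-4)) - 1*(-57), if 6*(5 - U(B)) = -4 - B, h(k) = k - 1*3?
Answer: 123/2 ≈ 61.500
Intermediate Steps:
h(k) = -3 + k (h(k) = k - 3 = -3 + k)
U(B) = 17/3 + B/6 (U(B) = 5 - (-4 - B)/6 = 5 + (2/3 + B/6) = 17/3 + B/6)
U(h(-4)) - 1*(-57) = (17/3 + (-3 - 4)/6) - 1*(-57) = (17/3 + (1/6)*(-7)) + 57 = (17/3 - 7/6) + 57 = 9/2 + 57 = 123/2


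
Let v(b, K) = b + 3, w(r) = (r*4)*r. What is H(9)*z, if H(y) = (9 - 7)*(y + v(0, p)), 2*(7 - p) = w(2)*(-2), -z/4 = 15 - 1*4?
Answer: -1056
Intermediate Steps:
w(r) = 4*r² (w(r) = (4*r)*r = 4*r²)
z = -44 (z = -4*(15 - 1*4) = -4*(15 - 4) = -4*11 = -44)
p = 23 (p = 7 - 4*2²*(-2)/2 = 7 - 4*4*(-2)/2 = 7 - 8*(-2) = 7 - ½*(-32) = 7 + 16 = 23)
v(b, K) = 3 + b
H(y) = 6 + 2*y (H(y) = (9 - 7)*(y + (3 + 0)) = 2*(y + 3) = 2*(3 + y) = 6 + 2*y)
H(9)*z = (6 + 2*9)*(-44) = (6 + 18)*(-44) = 24*(-44) = -1056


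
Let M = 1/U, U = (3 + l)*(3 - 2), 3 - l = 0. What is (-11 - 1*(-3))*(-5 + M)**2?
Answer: -1682/9 ≈ -186.89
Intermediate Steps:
l = 3 (l = 3 - 1*0 = 3 + 0 = 3)
U = 6 (U = (3 + 3)*(3 - 2) = 6*1 = 6)
M = 1/6 ≈ 0.16667
(-11 - 1*(-3))*(-5 + M)**2 = (-11 - 1*(-3))*(-5 + 1/6)**2 = (-11 + 3)*(-29/6)**2 = -8*841/36 = -1682/9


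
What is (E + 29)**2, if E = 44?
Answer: 5329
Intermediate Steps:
(E + 29)**2 = (44 + 29)**2 = 73**2 = 5329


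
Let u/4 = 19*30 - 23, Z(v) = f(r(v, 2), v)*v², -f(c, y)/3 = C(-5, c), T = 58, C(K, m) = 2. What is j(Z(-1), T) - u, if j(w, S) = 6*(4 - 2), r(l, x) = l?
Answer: -2176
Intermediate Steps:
f(c, y) = -6 (f(c, y) = -3*2 = -6)
Z(v) = -6*v²
j(w, S) = 12 (j(w, S) = 6*2 = 12)
u = 2188 (u = 4*(19*30 - 23) = 4*(570 - 23) = 4*547 = 2188)
j(Z(-1), T) - u = 12 - 1*2188 = 12 - 2188 = -2176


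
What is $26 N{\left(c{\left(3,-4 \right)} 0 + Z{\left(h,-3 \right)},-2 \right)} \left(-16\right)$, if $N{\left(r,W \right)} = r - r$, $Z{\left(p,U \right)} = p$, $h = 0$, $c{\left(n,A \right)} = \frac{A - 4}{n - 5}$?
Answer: $0$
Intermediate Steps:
$c{\left(n,A \right)} = \frac{-4 + A}{-5 + n}$
$N{\left(r,W \right)} = 0$
$26 N{\left(c{\left(3,-4 \right)} 0 + Z{\left(h,-3 \right)},-2 \right)} \left(-16\right) = 26 \cdot 0 \left(-16\right) = 0 \left(-16\right) = 0$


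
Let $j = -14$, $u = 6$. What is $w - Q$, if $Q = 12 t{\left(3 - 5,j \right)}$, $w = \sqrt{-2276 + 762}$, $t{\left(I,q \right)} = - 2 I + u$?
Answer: $-120 + i \sqrt{1514} \approx -120.0 + 38.91 i$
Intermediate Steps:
$t{\left(I,q \right)} = 6 - 2 I$ ($t{\left(I,q \right)} = - 2 I + 6 = 6 - 2 I$)
$w = i \sqrt{1514}$ ($w = \sqrt{-1514} = i \sqrt{1514} \approx 38.91 i$)
$Q = 120$ ($Q = 12 \left(6 - 2 \left(3 - 5\right)\right) = 12 \left(6 - -4\right) = 12 \left(6 + 4\right) = 12 \cdot 10 = 120$)
$w - Q = i \sqrt{1514} - 120 = -120 + i \sqrt{1514}$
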